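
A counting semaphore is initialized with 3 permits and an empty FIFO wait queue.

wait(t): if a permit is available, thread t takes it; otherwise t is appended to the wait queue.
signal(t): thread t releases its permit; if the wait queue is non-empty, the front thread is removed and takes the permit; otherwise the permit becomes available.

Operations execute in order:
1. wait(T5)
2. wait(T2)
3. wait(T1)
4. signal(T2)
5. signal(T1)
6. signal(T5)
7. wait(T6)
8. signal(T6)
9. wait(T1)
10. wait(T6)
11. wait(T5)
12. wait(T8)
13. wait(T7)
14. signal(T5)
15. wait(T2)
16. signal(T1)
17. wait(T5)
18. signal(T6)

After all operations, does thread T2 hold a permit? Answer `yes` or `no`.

Answer: yes

Derivation:
Step 1: wait(T5) -> count=2 queue=[] holders={T5}
Step 2: wait(T2) -> count=1 queue=[] holders={T2,T5}
Step 3: wait(T1) -> count=0 queue=[] holders={T1,T2,T5}
Step 4: signal(T2) -> count=1 queue=[] holders={T1,T5}
Step 5: signal(T1) -> count=2 queue=[] holders={T5}
Step 6: signal(T5) -> count=3 queue=[] holders={none}
Step 7: wait(T6) -> count=2 queue=[] holders={T6}
Step 8: signal(T6) -> count=3 queue=[] holders={none}
Step 9: wait(T1) -> count=2 queue=[] holders={T1}
Step 10: wait(T6) -> count=1 queue=[] holders={T1,T6}
Step 11: wait(T5) -> count=0 queue=[] holders={T1,T5,T6}
Step 12: wait(T8) -> count=0 queue=[T8] holders={T1,T5,T6}
Step 13: wait(T7) -> count=0 queue=[T8,T7] holders={T1,T5,T6}
Step 14: signal(T5) -> count=0 queue=[T7] holders={T1,T6,T8}
Step 15: wait(T2) -> count=0 queue=[T7,T2] holders={T1,T6,T8}
Step 16: signal(T1) -> count=0 queue=[T2] holders={T6,T7,T8}
Step 17: wait(T5) -> count=0 queue=[T2,T5] holders={T6,T7,T8}
Step 18: signal(T6) -> count=0 queue=[T5] holders={T2,T7,T8}
Final holders: {T2,T7,T8} -> T2 in holders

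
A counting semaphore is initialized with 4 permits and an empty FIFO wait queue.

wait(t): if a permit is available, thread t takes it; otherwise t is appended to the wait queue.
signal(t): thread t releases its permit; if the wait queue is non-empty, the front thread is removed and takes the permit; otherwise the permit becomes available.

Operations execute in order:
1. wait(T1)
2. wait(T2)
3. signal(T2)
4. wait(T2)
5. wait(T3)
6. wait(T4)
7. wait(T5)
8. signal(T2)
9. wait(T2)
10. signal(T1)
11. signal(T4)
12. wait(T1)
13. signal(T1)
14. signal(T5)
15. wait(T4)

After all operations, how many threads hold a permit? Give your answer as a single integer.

Step 1: wait(T1) -> count=3 queue=[] holders={T1}
Step 2: wait(T2) -> count=2 queue=[] holders={T1,T2}
Step 3: signal(T2) -> count=3 queue=[] holders={T1}
Step 4: wait(T2) -> count=2 queue=[] holders={T1,T2}
Step 5: wait(T3) -> count=1 queue=[] holders={T1,T2,T3}
Step 6: wait(T4) -> count=0 queue=[] holders={T1,T2,T3,T4}
Step 7: wait(T5) -> count=0 queue=[T5] holders={T1,T2,T3,T4}
Step 8: signal(T2) -> count=0 queue=[] holders={T1,T3,T4,T5}
Step 9: wait(T2) -> count=0 queue=[T2] holders={T1,T3,T4,T5}
Step 10: signal(T1) -> count=0 queue=[] holders={T2,T3,T4,T5}
Step 11: signal(T4) -> count=1 queue=[] holders={T2,T3,T5}
Step 12: wait(T1) -> count=0 queue=[] holders={T1,T2,T3,T5}
Step 13: signal(T1) -> count=1 queue=[] holders={T2,T3,T5}
Step 14: signal(T5) -> count=2 queue=[] holders={T2,T3}
Step 15: wait(T4) -> count=1 queue=[] holders={T2,T3,T4}
Final holders: {T2,T3,T4} -> 3 thread(s)

Answer: 3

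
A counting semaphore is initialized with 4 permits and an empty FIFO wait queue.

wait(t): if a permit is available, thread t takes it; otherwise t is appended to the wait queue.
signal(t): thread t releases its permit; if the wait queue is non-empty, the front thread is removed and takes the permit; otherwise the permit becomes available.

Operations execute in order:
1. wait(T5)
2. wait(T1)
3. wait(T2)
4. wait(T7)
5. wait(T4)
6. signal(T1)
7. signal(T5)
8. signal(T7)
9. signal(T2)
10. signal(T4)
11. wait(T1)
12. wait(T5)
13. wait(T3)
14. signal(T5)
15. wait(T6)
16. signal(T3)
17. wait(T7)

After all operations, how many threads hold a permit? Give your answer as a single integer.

Step 1: wait(T5) -> count=3 queue=[] holders={T5}
Step 2: wait(T1) -> count=2 queue=[] holders={T1,T5}
Step 3: wait(T2) -> count=1 queue=[] holders={T1,T2,T5}
Step 4: wait(T7) -> count=0 queue=[] holders={T1,T2,T5,T7}
Step 5: wait(T4) -> count=0 queue=[T4] holders={T1,T2,T5,T7}
Step 6: signal(T1) -> count=0 queue=[] holders={T2,T4,T5,T7}
Step 7: signal(T5) -> count=1 queue=[] holders={T2,T4,T7}
Step 8: signal(T7) -> count=2 queue=[] holders={T2,T4}
Step 9: signal(T2) -> count=3 queue=[] holders={T4}
Step 10: signal(T4) -> count=4 queue=[] holders={none}
Step 11: wait(T1) -> count=3 queue=[] holders={T1}
Step 12: wait(T5) -> count=2 queue=[] holders={T1,T5}
Step 13: wait(T3) -> count=1 queue=[] holders={T1,T3,T5}
Step 14: signal(T5) -> count=2 queue=[] holders={T1,T3}
Step 15: wait(T6) -> count=1 queue=[] holders={T1,T3,T6}
Step 16: signal(T3) -> count=2 queue=[] holders={T1,T6}
Step 17: wait(T7) -> count=1 queue=[] holders={T1,T6,T7}
Final holders: {T1,T6,T7} -> 3 thread(s)

Answer: 3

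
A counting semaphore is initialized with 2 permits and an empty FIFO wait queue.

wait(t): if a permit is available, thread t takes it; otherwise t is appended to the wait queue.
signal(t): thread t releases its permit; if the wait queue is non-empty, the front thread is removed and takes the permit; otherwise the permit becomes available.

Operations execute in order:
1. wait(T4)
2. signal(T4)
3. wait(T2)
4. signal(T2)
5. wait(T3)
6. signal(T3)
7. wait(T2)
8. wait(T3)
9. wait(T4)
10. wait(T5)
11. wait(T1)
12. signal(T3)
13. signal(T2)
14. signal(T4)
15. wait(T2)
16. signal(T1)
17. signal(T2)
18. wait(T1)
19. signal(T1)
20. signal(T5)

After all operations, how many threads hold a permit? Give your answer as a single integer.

Step 1: wait(T4) -> count=1 queue=[] holders={T4}
Step 2: signal(T4) -> count=2 queue=[] holders={none}
Step 3: wait(T2) -> count=1 queue=[] holders={T2}
Step 4: signal(T2) -> count=2 queue=[] holders={none}
Step 5: wait(T3) -> count=1 queue=[] holders={T3}
Step 6: signal(T3) -> count=2 queue=[] holders={none}
Step 7: wait(T2) -> count=1 queue=[] holders={T2}
Step 8: wait(T3) -> count=0 queue=[] holders={T2,T3}
Step 9: wait(T4) -> count=0 queue=[T4] holders={T2,T3}
Step 10: wait(T5) -> count=0 queue=[T4,T5] holders={T2,T3}
Step 11: wait(T1) -> count=0 queue=[T4,T5,T1] holders={T2,T3}
Step 12: signal(T3) -> count=0 queue=[T5,T1] holders={T2,T4}
Step 13: signal(T2) -> count=0 queue=[T1] holders={T4,T5}
Step 14: signal(T4) -> count=0 queue=[] holders={T1,T5}
Step 15: wait(T2) -> count=0 queue=[T2] holders={T1,T5}
Step 16: signal(T1) -> count=0 queue=[] holders={T2,T5}
Step 17: signal(T2) -> count=1 queue=[] holders={T5}
Step 18: wait(T1) -> count=0 queue=[] holders={T1,T5}
Step 19: signal(T1) -> count=1 queue=[] holders={T5}
Step 20: signal(T5) -> count=2 queue=[] holders={none}
Final holders: {none} -> 0 thread(s)

Answer: 0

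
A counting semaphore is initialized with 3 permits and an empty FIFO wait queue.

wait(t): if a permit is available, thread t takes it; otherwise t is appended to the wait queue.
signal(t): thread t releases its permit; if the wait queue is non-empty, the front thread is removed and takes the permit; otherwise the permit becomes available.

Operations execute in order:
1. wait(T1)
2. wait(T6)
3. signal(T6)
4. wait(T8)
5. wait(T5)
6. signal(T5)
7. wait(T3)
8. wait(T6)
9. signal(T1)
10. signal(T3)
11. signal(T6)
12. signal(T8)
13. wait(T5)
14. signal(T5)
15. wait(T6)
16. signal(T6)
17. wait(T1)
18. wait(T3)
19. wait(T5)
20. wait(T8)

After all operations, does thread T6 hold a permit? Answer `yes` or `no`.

Step 1: wait(T1) -> count=2 queue=[] holders={T1}
Step 2: wait(T6) -> count=1 queue=[] holders={T1,T6}
Step 3: signal(T6) -> count=2 queue=[] holders={T1}
Step 4: wait(T8) -> count=1 queue=[] holders={T1,T8}
Step 5: wait(T5) -> count=0 queue=[] holders={T1,T5,T8}
Step 6: signal(T5) -> count=1 queue=[] holders={T1,T8}
Step 7: wait(T3) -> count=0 queue=[] holders={T1,T3,T8}
Step 8: wait(T6) -> count=0 queue=[T6] holders={T1,T3,T8}
Step 9: signal(T1) -> count=0 queue=[] holders={T3,T6,T8}
Step 10: signal(T3) -> count=1 queue=[] holders={T6,T8}
Step 11: signal(T6) -> count=2 queue=[] holders={T8}
Step 12: signal(T8) -> count=3 queue=[] holders={none}
Step 13: wait(T5) -> count=2 queue=[] holders={T5}
Step 14: signal(T5) -> count=3 queue=[] holders={none}
Step 15: wait(T6) -> count=2 queue=[] holders={T6}
Step 16: signal(T6) -> count=3 queue=[] holders={none}
Step 17: wait(T1) -> count=2 queue=[] holders={T1}
Step 18: wait(T3) -> count=1 queue=[] holders={T1,T3}
Step 19: wait(T5) -> count=0 queue=[] holders={T1,T3,T5}
Step 20: wait(T8) -> count=0 queue=[T8] holders={T1,T3,T5}
Final holders: {T1,T3,T5} -> T6 not in holders

Answer: no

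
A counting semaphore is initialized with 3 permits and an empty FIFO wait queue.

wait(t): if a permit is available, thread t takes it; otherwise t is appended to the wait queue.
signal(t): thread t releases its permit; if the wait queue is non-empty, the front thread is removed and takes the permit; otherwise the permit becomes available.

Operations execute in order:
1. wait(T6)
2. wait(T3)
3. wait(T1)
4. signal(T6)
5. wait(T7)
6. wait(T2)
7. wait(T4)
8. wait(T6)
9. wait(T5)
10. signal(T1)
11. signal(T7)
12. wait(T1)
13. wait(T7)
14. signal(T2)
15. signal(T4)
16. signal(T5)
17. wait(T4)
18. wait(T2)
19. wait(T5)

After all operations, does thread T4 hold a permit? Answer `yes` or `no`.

Answer: no

Derivation:
Step 1: wait(T6) -> count=2 queue=[] holders={T6}
Step 2: wait(T3) -> count=1 queue=[] holders={T3,T6}
Step 3: wait(T1) -> count=0 queue=[] holders={T1,T3,T6}
Step 4: signal(T6) -> count=1 queue=[] holders={T1,T3}
Step 5: wait(T7) -> count=0 queue=[] holders={T1,T3,T7}
Step 6: wait(T2) -> count=0 queue=[T2] holders={T1,T3,T7}
Step 7: wait(T4) -> count=0 queue=[T2,T4] holders={T1,T3,T7}
Step 8: wait(T6) -> count=0 queue=[T2,T4,T6] holders={T1,T3,T7}
Step 9: wait(T5) -> count=0 queue=[T2,T4,T6,T5] holders={T1,T3,T7}
Step 10: signal(T1) -> count=0 queue=[T4,T6,T5] holders={T2,T3,T7}
Step 11: signal(T7) -> count=0 queue=[T6,T5] holders={T2,T3,T4}
Step 12: wait(T1) -> count=0 queue=[T6,T5,T1] holders={T2,T3,T4}
Step 13: wait(T7) -> count=0 queue=[T6,T5,T1,T7] holders={T2,T3,T4}
Step 14: signal(T2) -> count=0 queue=[T5,T1,T7] holders={T3,T4,T6}
Step 15: signal(T4) -> count=0 queue=[T1,T7] holders={T3,T5,T6}
Step 16: signal(T5) -> count=0 queue=[T7] holders={T1,T3,T6}
Step 17: wait(T4) -> count=0 queue=[T7,T4] holders={T1,T3,T6}
Step 18: wait(T2) -> count=0 queue=[T7,T4,T2] holders={T1,T3,T6}
Step 19: wait(T5) -> count=0 queue=[T7,T4,T2,T5] holders={T1,T3,T6}
Final holders: {T1,T3,T6} -> T4 not in holders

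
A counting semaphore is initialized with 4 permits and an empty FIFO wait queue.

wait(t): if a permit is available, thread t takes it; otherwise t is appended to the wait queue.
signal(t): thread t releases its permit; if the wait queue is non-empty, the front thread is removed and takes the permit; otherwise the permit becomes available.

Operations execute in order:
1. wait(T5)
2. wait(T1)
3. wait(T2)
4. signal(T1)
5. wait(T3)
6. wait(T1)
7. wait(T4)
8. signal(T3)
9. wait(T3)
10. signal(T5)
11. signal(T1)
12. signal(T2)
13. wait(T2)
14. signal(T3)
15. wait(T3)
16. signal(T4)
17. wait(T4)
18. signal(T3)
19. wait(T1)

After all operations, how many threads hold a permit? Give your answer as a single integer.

Step 1: wait(T5) -> count=3 queue=[] holders={T5}
Step 2: wait(T1) -> count=2 queue=[] holders={T1,T5}
Step 3: wait(T2) -> count=1 queue=[] holders={T1,T2,T5}
Step 4: signal(T1) -> count=2 queue=[] holders={T2,T5}
Step 5: wait(T3) -> count=1 queue=[] holders={T2,T3,T5}
Step 6: wait(T1) -> count=0 queue=[] holders={T1,T2,T3,T5}
Step 7: wait(T4) -> count=0 queue=[T4] holders={T1,T2,T3,T5}
Step 8: signal(T3) -> count=0 queue=[] holders={T1,T2,T4,T5}
Step 9: wait(T3) -> count=0 queue=[T3] holders={T1,T2,T4,T5}
Step 10: signal(T5) -> count=0 queue=[] holders={T1,T2,T3,T4}
Step 11: signal(T1) -> count=1 queue=[] holders={T2,T3,T4}
Step 12: signal(T2) -> count=2 queue=[] holders={T3,T4}
Step 13: wait(T2) -> count=1 queue=[] holders={T2,T3,T4}
Step 14: signal(T3) -> count=2 queue=[] holders={T2,T4}
Step 15: wait(T3) -> count=1 queue=[] holders={T2,T3,T4}
Step 16: signal(T4) -> count=2 queue=[] holders={T2,T3}
Step 17: wait(T4) -> count=1 queue=[] holders={T2,T3,T4}
Step 18: signal(T3) -> count=2 queue=[] holders={T2,T4}
Step 19: wait(T1) -> count=1 queue=[] holders={T1,T2,T4}
Final holders: {T1,T2,T4} -> 3 thread(s)

Answer: 3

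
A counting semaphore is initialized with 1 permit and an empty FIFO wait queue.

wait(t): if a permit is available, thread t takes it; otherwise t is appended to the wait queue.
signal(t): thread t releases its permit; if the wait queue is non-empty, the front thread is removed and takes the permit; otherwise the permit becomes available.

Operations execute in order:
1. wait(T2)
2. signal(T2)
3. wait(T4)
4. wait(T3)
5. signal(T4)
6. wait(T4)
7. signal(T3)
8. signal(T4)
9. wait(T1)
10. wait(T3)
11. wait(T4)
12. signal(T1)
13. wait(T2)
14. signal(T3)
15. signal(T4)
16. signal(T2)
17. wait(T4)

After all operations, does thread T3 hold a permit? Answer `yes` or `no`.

Step 1: wait(T2) -> count=0 queue=[] holders={T2}
Step 2: signal(T2) -> count=1 queue=[] holders={none}
Step 3: wait(T4) -> count=0 queue=[] holders={T4}
Step 4: wait(T3) -> count=0 queue=[T3] holders={T4}
Step 5: signal(T4) -> count=0 queue=[] holders={T3}
Step 6: wait(T4) -> count=0 queue=[T4] holders={T3}
Step 7: signal(T3) -> count=0 queue=[] holders={T4}
Step 8: signal(T4) -> count=1 queue=[] holders={none}
Step 9: wait(T1) -> count=0 queue=[] holders={T1}
Step 10: wait(T3) -> count=0 queue=[T3] holders={T1}
Step 11: wait(T4) -> count=0 queue=[T3,T4] holders={T1}
Step 12: signal(T1) -> count=0 queue=[T4] holders={T3}
Step 13: wait(T2) -> count=0 queue=[T4,T2] holders={T3}
Step 14: signal(T3) -> count=0 queue=[T2] holders={T4}
Step 15: signal(T4) -> count=0 queue=[] holders={T2}
Step 16: signal(T2) -> count=1 queue=[] holders={none}
Step 17: wait(T4) -> count=0 queue=[] holders={T4}
Final holders: {T4} -> T3 not in holders

Answer: no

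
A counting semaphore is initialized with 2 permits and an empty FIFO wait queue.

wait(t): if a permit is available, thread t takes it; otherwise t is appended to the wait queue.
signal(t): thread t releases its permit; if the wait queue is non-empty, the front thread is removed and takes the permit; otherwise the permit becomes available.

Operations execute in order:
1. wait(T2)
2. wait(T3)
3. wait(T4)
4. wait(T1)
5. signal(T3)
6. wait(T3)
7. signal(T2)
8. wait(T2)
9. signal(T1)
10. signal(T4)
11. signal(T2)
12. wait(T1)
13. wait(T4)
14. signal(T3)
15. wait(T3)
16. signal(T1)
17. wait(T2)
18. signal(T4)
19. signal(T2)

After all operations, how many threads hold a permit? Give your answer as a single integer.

Answer: 1

Derivation:
Step 1: wait(T2) -> count=1 queue=[] holders={T2}
Step 2: wait(T3) -> count=0 queue=[] holders={T2,T3}
Step 3: wait(T4) -> count=0 queue=[T4] holders={T2,T3}
Step 4: wait(T1) -> count=0 queue=[T4,T1] holders={T2,T3}
Step 5: signal(T3) -> count=0 queue=[T1] holders={T2,T4}
Step 6: wait(T3) -> count=0 queue=[T1,T3] holders={T2,T4}
Step 7: signal(T2) -> count=0 queue=[T3] holders={T1,T4}
Step 8: wait(T2) -> count=0 queue=[T3,T2] holders={T1,T4}
Step 9: signal(T1) -> count=0 queue=[T2] holders={T3,T4}
Step 10: signal(T4) -> count=0 queue=[] holders={T2,T3}
Step 11: signal(T2) -> count=1 queue=[] holders={T3}
Step 12: wait(T1) -> count=0 queue=[] holders={T1,T3}
Step 13: wait(T4) -> count=0 queue=[T4] holders={T1,T3}
Step 14: signal(T3) -> count=0 queue=[] holders={T1,T4}
Step 15: wait(T3) -> count=0 queue=[T3] holders={T1,T4}
Step 16: signal(T1) -> count=0 queue=[] holders={T3,T4}
Step 17: wait(T2) -> count=0 queue=[T2] holders={T3,T4}
Step 18: signal(T4) -> count=0 queue=[] holders={T2,T3}
Step 19: signal(T2) -> count=1 queue=[] holders={T3}
Final holders: {T3} -> 1 thread(s)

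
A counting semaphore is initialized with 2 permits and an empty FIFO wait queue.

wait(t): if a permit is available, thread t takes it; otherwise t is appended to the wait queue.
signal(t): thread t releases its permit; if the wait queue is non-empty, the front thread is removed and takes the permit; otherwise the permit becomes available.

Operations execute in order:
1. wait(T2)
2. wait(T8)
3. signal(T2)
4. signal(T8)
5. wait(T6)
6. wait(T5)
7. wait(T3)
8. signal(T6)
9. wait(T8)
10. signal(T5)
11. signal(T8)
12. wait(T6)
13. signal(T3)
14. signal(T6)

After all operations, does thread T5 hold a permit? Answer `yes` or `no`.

Step 1: wait(T2) -> count=1 queue=[] holders={T2}
Step 2: wait(T8) -> count=0 queue=[] holders={T2,T8}
Step 3: signal(T2) -> count=1 queue=[] holders={T8}
Step 4: signal(T8) -> count=2 queue=[] holders={none}
Step 5: wait(T6) -> count=1 queue=[] holders={T6}
Step 6: wait(T5) -> count=0 queue=[] holders={T5,T6}
Step 7: wait(T3) -> count=0 queue=[T3] holders={T5,T6}
Step 8: signal(T6) -> count=0 queue=[] holders={T3,T5}
Step 9: wait(T8) -> count=0 queue=[T8] holders={T3,T5}
Step 10: signal(T5) -> count=0 queue=[] holders={T3,T8}
Step 11: signal(T8) -> count=1 queue=[] holders={T3}
Step 12: wait(T6) -> count=0 queue=[] holders={T3,T6}
Step 13: signal(T3) -> count=1 queue=[] holders={T6}
Step 14: signal(T6) -> count=2 queue=[] holders={none}
Final holders: {none} -> T5 not in holders

Answer: no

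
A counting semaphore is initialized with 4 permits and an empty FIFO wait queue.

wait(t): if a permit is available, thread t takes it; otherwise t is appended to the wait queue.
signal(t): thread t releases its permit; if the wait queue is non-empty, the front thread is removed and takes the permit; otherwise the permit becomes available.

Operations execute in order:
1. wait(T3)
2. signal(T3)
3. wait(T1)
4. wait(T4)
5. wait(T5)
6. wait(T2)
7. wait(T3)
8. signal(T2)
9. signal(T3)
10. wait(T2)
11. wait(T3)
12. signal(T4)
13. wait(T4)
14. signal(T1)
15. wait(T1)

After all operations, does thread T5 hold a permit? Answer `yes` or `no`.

Answer: yes

Derivation:
Step 1: wait(T3) -> count=3 queue=[] holders={T3}
Step 2: signal(T3) -> count=4 queue=[] holders={none}
Step 3: wait(T1) -> count=3 queue=[] holders={T1}
Step 4: wait(T4) -> count=2 queue=[] holders={T1,T4}
Step 5: wait(T5) -> count=1 queue=[] holders={T1,T4,T5}
Step 6: wait(T2) -> count=0 queue=[] holders={T1,T2,T4,T5}
Step 7: wait(T3) -> count=0 queue=[T3] holders={T1,T2,T4,T5}
Step 8: signal(T2) -> count=0 queue=[] holders={T1,T3,T4,T5}
Step 9: signal(T3) -> count=1 queue=[] holders={T1,T4,T5}
Step 10: wait(T2) -> count=0 queue=[] holders={T1,T2,T4,T5}
Step 11: wait(T3) -> count=0 queue=[T3] holders={T1,T2,T4,T5}
Step 12: signal(T4) -> count=0 queue=[] holders={T1,T2,T3,T5}
Step 13: wait(T4) -> count=0 queue=[T4] holders={T1,T2,T3,T5}
Step 14: signal(T1) -> count=0 queue=[] holders={T2,T3,T4,T5}
Step 15: wait(T1) -> count=0 queue=[T1] holders={T2,T3,T4,T5}
Final holders: {T2,T3,T4,T5} -> T5 in holders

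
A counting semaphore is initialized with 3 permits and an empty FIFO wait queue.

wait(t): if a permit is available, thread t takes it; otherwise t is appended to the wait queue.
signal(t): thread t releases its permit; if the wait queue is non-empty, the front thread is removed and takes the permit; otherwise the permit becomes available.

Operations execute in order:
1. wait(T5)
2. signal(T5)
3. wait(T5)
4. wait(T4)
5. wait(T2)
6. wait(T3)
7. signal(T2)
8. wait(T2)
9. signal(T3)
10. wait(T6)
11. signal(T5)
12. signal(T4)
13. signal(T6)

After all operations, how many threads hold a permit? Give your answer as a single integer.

Step 1: wait(T5) -> count=2 queue=[] holders={T5}
Step 2: signal(T5) -> count=3 queue=[] holders={none}
Step 3: wait(T5) -> count=2 queue=[] holders={T5}
Step 4: wait(T4) -> count=1 queue=[] holders={T4,T5}
Step 5: wait(T2) -> count=0 queue=[] holders={T2,T4,T5}
Step 6: wait(T3) -> count=0 queue=[T3] holders={T2,T4,T5}
Step 7: signal(T2) -> count=0 queue=[] holders={T3,T4,T5}
Step 8: wait(T2) -> count=0 queue=[T2] holders={T3,T4,T5}
Step 9: signal(T3) -> count=0 queue=[] holders={T2,T4,T5}
Step 10: wait(T6) -> count=0 queue=[T6] holders={T2,T4,T5}
Step 11: signal(T5) -> count=0 queue=[] holders={T2,T4,T6}
Step 12: signal(T4) -> count=1 queue=[] holders={T2,T6}
Step 13: signal(T6) -> count=2 queue=[] holders={T2}
Final holders: {T2} -> 1 thread(s)

Answer: 1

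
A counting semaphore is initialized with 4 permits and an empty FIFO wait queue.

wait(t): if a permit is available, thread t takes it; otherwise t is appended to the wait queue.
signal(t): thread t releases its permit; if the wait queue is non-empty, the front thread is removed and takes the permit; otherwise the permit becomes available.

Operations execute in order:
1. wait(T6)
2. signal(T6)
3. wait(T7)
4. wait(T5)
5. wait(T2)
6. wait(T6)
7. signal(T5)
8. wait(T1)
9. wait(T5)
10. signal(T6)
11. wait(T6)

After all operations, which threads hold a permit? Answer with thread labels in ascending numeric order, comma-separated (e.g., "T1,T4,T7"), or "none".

Step 1: wait(T6) -> count=3 queue=[] holders={T6}
Step 2: signal(T6) -> count=4 queue=[] holders={none}
Step 3: wait(T7) -> count=3 queue=[] holders={T7}
Step 4: wait(T5) -> count=2 queue=[] holders={T5,T7}
Step 5: wait(T2) -> count=1 queue=[] holders={T2,T5,T7}
Step 6: wait(T6) -> count=0 queue=[] holders={T2,T5,T6,T7}
Step 7: signal(T5) -> count=1 queue=[] holders={T2,T6,T7}
Step 8: wait(T1) -> count=0 queue=[] holders={T1,T2,T6,T7}
Step 9: wait(T5) -> count=0 queue=[T5] holders={T1,T2,T6,T7}
Step 10: signal(T6) -> count=0 queue=[] holders={T1,T2,T5,T7}
Step 11: wait(T6) -> count=0 queue=[T6] holders={T1,T2,T5,T7}
Final holders: T1,T2,T5,T7

Answer: T1,T2,T5,T7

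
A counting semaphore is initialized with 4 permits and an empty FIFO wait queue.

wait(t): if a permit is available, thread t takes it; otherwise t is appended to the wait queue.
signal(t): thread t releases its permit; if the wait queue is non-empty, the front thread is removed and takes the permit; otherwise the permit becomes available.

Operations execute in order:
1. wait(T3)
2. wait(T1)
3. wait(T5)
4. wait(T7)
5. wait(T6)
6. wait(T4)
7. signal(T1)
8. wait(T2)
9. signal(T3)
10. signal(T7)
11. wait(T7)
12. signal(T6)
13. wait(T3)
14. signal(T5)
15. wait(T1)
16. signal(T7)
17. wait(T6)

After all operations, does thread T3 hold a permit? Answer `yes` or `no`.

Answer: yes

Derivation:
Step 1: wait(T3) -> count=3 queue=[] holders={T3}
Step 2: wait(T1) -> count=2 queue=[] holders={T1,T3}
Step 3: wait(T5) -> count=1 queue=[] holders={T1,T3,T5}
Step 4: wait(T7) -> count=0 queue=[] holders={T1,T3,T5,T7}
Step 5: wait(T6) -> count=0 queue=[T6] holders={T1,T3,T5,T7}
Step 6: wait(T4) -> count=0 queue=[T6,T4] holders={T1,T3,T5,T7}
Step 7: signal(T1) -> count=0 queue=[T4] holders={T3,T5,T6,T7}
Step 8: wait(T2) -> count=0 queue=[T4,T2] holders={T3,T5,T6,T7}
Step 9: signal(T3) -> count=0 queue=[T2] holders={T4,T5,T6,T7}
Step 10: signal(T7) -> count=0 queue=[] holders={T2,T4,T5,T6}
Step 11: wait(T7) -> count=0 queue=[T7] holders={T2,T4,T5,T6}
Step 12: signal(T6) -> count=0 queue=[] holders={T2,T4,T5,T7}
Step 13: wait(T3) -> count=0 queue=[T3] holders={T2,T4,T5,T7}
Step 14: signal(T5) -> count=0 queue=[] holders={T2,T3,T4,T7}
Step 15: wait(T1) -> count=0 queue=[T1] holders={T2,T3,T4,T7}
Step 16: signal(T7) -> count=0 queue=[] holders={T1,T2,T3,T4}
Step 17: wait(T6) -> count=0 queue=[T6] holders={T1,T2,T3,T4}
Final holders: {T1,T2,T3,T4} -> T3 in holders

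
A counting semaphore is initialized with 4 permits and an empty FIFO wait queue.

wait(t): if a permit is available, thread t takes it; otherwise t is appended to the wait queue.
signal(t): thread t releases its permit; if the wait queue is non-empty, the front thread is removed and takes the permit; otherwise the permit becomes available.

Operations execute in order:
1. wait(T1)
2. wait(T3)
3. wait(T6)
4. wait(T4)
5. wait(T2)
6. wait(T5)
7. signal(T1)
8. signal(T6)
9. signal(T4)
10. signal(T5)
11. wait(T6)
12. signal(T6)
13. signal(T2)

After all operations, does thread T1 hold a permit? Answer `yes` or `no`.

Step 1: wait(T1) -> count=3 queue=[] holders={T1}
Step 2: wait(T3) -> count=2 queue=[] holders={T1,T3}
Step 3: wait(T6) -> count=1 queue=[] holders={T1,T3,T6}
Step 4: wait(T4) -> count=0 queue=[] holders={T1,T3,T4,T6}
Step 5: wait(T2) -> count=0 queue=[T2] holders={T1,T3,T4,T6}
Step 6: wait(T5) -> count=0 queue=[T2,T5] holders={T1,T3,T4,T6}
Step 7: signal(T1) -> count=0 queue=[T5] holders={T2,T3,T4,T6}
Step 8: signal(T6) -> count=0 queue=[] holders={T2,T3,T4,T5}
Step 9: signal(T4) -> count=1 queue=[] holders={T2,T3,T5}
Step 10: signal(T5) -> count=2 queue=[] holders={T2,T3}
Step 11: wait(T6) -> count=1 queue=[] holders={T2,T3,T6}
Step 12: signal(T6) -> count=2 queue=[] holders={T2,T3}
Step 13: signal(T2) -> count=3 queue=[] holders={T3}
Final holders: {T3} -> T1 not in holders

Answer: no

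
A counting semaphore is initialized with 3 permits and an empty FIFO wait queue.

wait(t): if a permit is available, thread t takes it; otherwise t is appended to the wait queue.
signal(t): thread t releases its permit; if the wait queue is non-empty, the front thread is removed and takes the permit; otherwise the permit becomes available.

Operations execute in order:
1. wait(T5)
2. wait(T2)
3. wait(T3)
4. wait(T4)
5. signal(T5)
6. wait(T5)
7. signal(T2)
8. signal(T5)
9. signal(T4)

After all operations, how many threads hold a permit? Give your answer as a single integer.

Step 1: wait(T5) -> count=2 queue=[] holders={T5}
Step 2: wait(T2) -> count=1 queue=[] holders={T2,T5}
Step 3: wait(T3) -> count=0 queue=[] holders={T2,T3,T5}
Step 4: wait(T4) -> count=0 queue=[T4] holders={T2,T3,T5}
Step 5: signal(T5) -> count=0 queue=[] holders={T2,T3,T4}
Step 6: wait(T5) -> count=0 queue=[T5] holders={T2,T3,T4}
Step 7: signal(T2) -> count=0 queue=[] holders={T3,T4,T5}
Step 8: signal(T5) -> count=1 queue=[] holders={T3,T4}
Step 9: signal(T4) -> count=2 queue=[] holders={T3}
Final holders: {T3} -> 1 thread(s)

Answer: 1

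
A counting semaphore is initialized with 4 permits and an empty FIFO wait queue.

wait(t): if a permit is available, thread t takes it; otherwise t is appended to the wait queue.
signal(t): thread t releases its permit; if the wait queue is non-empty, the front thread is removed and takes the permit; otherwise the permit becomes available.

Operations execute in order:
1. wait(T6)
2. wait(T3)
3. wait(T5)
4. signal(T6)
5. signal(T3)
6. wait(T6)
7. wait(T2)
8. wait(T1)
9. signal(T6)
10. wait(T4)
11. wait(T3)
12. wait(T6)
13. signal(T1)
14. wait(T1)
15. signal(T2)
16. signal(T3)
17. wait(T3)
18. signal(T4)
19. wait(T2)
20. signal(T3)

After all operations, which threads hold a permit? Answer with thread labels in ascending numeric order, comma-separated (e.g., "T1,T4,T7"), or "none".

Answer: T1,T2,T5,T6

Derivation:
Step 1: wait(T6) -> count=3 queue=[] holders={T6}
Step 2: wait(T3) -> count=2 queue=[] holders={T3,T6}
Step 3: wait(T5) -> count=1 queue=[] holders={T3,T5,T6}
Step 4: signal(T6) -> count=2 queue=[] holders={T3,T5}
Step 5: signal(T3) -> count=3 queue=[] holders={T5}
Step 6: wait(T6) -> count=2 queue=[] holders={T5,T6}
Step 7: wait(T2) -> count=1 queue=[] holders={T2,T5,T6}
Step 8: wait(T1) -> count=0 queue=[] holders={T1,T2,T5,T6}
Step 9: signal(T6) -> count=1 queue=[] holders={T1,T2,T5}
Step 10: wait(T4) -> count=0 queue=[] holders={T1,T2,T4,T5}
Step 11: wait(T3) -> count=0 queue=[T3] holders={T1,T2,T4,T5}
Step 12: wait(T6) -> count=0 queue=[T3,T6] holders={T1,T2,T4,T5}
Step 13: signal(T1) -> count=0 queue=[T6] holders={T2,T3,T4,T5}
Step 14: wait(T1) -> count=0 queue=[T6,T1] holders={T2,T3,T4,T5}
Step 15: signal(T2) -> count=0 queue=[T1] holders={T3,T4,T5,T6}
Step 16: signal(T3) -> count=0 queue=[] holders={T1,T4,T5,T6}
Step 17: wait(T3) -> count=0 queue=[T3] holders={T1,T4,T5,T6}
Step 18: signal(T4) -> count=0 queue=[] holders={T1,T3,T5,T6}
Step 19: wait(T2) -> count=0 queue=[T2] holders={T1,T3,T5,T6}
Step 20: signal(T3) -> count=0 queue=[] holders={T1,T2,T5,T6}
Final holders: T1,T2,T5,T6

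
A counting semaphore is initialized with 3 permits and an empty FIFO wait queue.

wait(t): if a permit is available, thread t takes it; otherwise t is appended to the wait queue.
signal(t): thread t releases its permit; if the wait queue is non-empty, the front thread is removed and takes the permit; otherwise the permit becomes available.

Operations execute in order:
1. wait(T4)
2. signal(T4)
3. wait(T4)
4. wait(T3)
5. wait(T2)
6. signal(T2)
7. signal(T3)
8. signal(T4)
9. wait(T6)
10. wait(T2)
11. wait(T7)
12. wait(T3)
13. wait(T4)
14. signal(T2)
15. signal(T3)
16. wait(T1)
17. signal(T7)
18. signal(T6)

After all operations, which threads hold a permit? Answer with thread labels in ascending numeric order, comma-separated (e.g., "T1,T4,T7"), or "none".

Step 1: wait(T4) -> count=2 queue=[] holders={T4}
Step 2: signal(T4) -> count=3 queue=[] holders={none}
Step 3: wait(T4) -> count=2 queue=[] holders={T4}
Step 4: wait(T3) -> count=1 queue=[] holders={T3,T4}
Step 5: wait(T2) -> count=0 queue=[] holders={T2,T3,T4}
Step 6: signal(T2) -> count=1 queue=[] holders={T3,T4}
Step 7: signal(T3) -> count=2 queue=[] holders={T4}
Step 8: signal(T4) -> count=3 queue=[] holders={none}
Step 9: wait(T6) -> count=2 queue=[] holders={T6}
Step 10: wait(T2) -> count=1 queue=[] holders={T2,T6}
Step 11: wait(T7) -> count=0 queue=[] holders={T2,T6,T7}
Step 12: wait(T3) -> count=0 queue=[T3] holders={T2,T6,T7}
Step 13: wait(T4) -> count=0 queue=[T3,T4] holders={T2,T6,T7}
Step 14: signal(T2) -> count=0 queue=[T4] holders={T3,T6,T7}
Step 15: signal(T3) -> count=0 queue=[] holders={T4,T6,T7}
Step 16: wait(T1) -> count=0 queue=[T1] holders={T4,T6,T7}
Step 17: signal(T7) -> count=0 queue=[] holders={T1,T4,T6}
Step 18: signal(T6) -> count=1 queue=[] holders={T1,T4}
Final holders: T1,T4

Answer: T1,T4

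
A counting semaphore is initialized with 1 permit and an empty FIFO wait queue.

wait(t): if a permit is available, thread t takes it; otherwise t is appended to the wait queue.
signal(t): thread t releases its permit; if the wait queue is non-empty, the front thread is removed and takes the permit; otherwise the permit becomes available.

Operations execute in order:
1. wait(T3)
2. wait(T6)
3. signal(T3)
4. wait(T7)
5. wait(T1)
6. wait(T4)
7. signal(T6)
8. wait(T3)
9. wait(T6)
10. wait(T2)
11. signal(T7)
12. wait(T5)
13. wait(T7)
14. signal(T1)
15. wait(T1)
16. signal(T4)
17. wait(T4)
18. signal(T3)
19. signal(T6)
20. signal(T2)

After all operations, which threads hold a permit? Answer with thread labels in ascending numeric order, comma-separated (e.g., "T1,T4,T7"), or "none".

Step 1: wait(T3) -> count=0 queue=[] holders={T3}
Step 2: wait(T6) -> count=0 queue=[T6] holders={T3}
Step 3: signal(T3) -> count=0 queue=[] holders={T6}
Step 4: wait(T7) -> count=0 queue=[T7] holders={T6}
Step 5: wait(T1) -> count=0 queue=[T7,T1] holders={T6}
Step 6: wait(T4) -> count=0 queue=[T7,T1,T4] holders={T6}
Step 7: signal(T6) -> count=0 queue=[T1,T4] holders={T7}
Step 8: wait(T3) -> count=0 queue=[T1,T4,T3] holders={T7}
Step 9: wait(T6) -> count=0 queue=[T1,T4,T3,T6] holders={T7}
Step 10: wait(T2) -> count=0 queue=[T1,T4,T3,T6,T2] holders={T7}
Step 11: signal(T7) -> count=0 queue=[T4,T3,T6,T2] holders={T1}
Step 12: wait(T5) -> count=0 queue=[T4,T3,T6,T2,T5] holders={T1}
Step 13: wait(T7) -> count=0 queue=[T4,T3,T6,T2,T5,T7] holders={T1}
Step 14: signal(T1) -> count=0 queue=[T3,T6,T2,T5,T7] holders={T4}
Step 15: wait(T1) -> count=0 queue=[T3,T6,T2,T5,T7,T1] holders={T4}
Step 16: signal(T4) -> count=0 queue=[T6,T2,T5,T7,T1] holders={T3}
Step 17: wait(T4) -> count=0 queue=[T6,T2,T5,T7,T1,T4] holders={T3}
Step 18: signal(T3) -> count=0 queue=[T2,T5,T7,T1,T4] holders={T6}
Step 19: signal(T6) -> count=0 queue=[T5,T7,T1,T4] holders={T2}
Step 20: signal(T2) -> count=0 queue=[T7,T1,T4] holders={T5}
Final holders: T5

Answer: T5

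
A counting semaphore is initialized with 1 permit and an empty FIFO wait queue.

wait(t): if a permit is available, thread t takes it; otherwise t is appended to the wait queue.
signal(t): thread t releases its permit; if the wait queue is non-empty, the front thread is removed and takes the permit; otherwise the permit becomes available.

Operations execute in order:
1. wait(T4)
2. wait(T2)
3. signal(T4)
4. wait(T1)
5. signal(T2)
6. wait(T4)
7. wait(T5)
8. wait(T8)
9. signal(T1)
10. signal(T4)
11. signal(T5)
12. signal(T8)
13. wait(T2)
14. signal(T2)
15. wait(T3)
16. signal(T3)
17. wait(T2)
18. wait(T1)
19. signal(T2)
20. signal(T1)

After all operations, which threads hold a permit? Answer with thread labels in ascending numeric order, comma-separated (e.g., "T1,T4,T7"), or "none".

Step 1: wait(T4) -> count=0 queue=[] holders={T4}
Step 2: wait(T2) -> count=0 queue=[T2] holders={T4}
Step 3: signal(T4) -> count=0 queue=[] holders={T2}
Step 4: wait(T1) -> count=0 queue=[T1] holders={T2}
Step 5: signal(T2) -> count=0 queue=[] holders={T1}
Step 6: wait(T4) -> count=0 queue=[T4] holders={T1}
Step 7: wait(T5) -> count=0 queue=[T4,T5] holders={T1}
Step 8: wait(T8) -> count=0 queue=[T4,T5,T8] holders={T1}
Step 9: signal(T1) -> count=0 queue=[T5,T8] holders={T4}
Step 10: signal(T4) -> count=0 queue=[T8] holders={T5}
Step 11: signal(T5) -> count=0 queue=[] holders={T8}
Step 12: signal(T8) -> count=1 queue=[] holders={none}
Step 13: wait(T2) -> count=0 queue=[] holders={T2}
Step 14: signal(T2) -> count=1 queue=[] holders={none}
Step 15: wait(T3) -> count=0 queue=[] holders={T3}
Step 16: signal(T3) -> count=1 queue=[] holders={none}
Step 17: wait(T2) -> count=0 queue=[] holders={T2}
Step 18: wait(T1) -> count=0 queue=[T1] holders={T2}
Step 19: signal(T2) -> count=0 queue=[] holders={T1}
Step 20: signal(T1) -> count=1 queue=[] holders={none}
Final holders: none

Answer: none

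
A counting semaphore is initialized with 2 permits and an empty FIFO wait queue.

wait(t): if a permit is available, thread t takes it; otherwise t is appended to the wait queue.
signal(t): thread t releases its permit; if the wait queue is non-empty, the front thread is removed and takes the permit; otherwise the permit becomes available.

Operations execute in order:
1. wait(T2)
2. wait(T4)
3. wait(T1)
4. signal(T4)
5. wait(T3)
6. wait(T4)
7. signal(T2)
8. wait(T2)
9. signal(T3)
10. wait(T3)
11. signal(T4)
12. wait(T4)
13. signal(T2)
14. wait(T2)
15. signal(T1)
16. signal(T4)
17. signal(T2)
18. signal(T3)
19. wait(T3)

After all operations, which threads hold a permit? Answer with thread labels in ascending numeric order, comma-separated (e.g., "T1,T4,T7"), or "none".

Step 1: wait(T2) -> count=1 queue=[] holders={T2}
Step 2: wait(T4) -> count=0 queue=[] holders={T2,T4}
Step 3: wait(T1) -> count=0 queue=[T1] holders={T2,T4}
Step 4: signal(T4) -> count=0 queue=[] holders={T1,T2}
Step 5: wait(T3) -> count=0 queue=[T3] holders={T1,T2}
Step 6: wait(T4) -> count=0 queue=[T3,T4] holders={T1,T2}
Step 7: signal(T2) -> count=0 queue=[T4] holders={T1,T3}
Step 8: wait(T2) -> count=0 queue=[T4,T2] holders={T1,T3}
Step 9: signal(T3) -> count=0 queue=[T2] holders={T1,T4}
Step 10: wait(T3) -> count=0 queue=[T2,T3] holders={T1,T4}
Step 11: signal(T4) -> count=0 queue=[T3] holders={T1,T2}
Step 12: wait(T4) -> count=0 queue=[T3,T4] holders={T1,T2}
Step 13: signal(T2) -> count=0 queue=[T4] holders={T1,T3}
Step 14: wait(T2) -> count=0 queue=[T4,T2] holders={T1,T3}
Step 15: signal(T1) -> count=0 queue=[T2] holders={T3,T4}
Step 16: signal(T4) -> count=0 queue=[] holders={T2,T3}
Step 17: signal(T2) -> count=1 queue=[] holders={T3}
Step 18: signal(T3) -> count=2 queue=[] holders={none}
Step 19: wait(T3) -> count=1 queue=[] holders={T3}
Final holders: T3

Answer: T3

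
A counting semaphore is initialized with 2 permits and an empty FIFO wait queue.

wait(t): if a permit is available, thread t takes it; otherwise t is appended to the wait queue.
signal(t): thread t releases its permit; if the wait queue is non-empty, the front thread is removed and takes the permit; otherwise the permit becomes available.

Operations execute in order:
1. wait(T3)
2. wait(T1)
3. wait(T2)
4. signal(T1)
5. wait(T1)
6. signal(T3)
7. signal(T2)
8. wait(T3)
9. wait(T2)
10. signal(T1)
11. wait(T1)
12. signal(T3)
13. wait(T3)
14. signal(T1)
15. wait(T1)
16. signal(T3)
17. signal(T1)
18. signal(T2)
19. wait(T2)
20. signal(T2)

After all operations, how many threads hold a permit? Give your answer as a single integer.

Answer: 0

Derivation:
Step 1: wait(T3) -> count=1 queue=[] holders={T3}
Step 2: wait(T1) -> count=0 queue=[] holders={T1,T3}
Step 3: wait(T2) -> count=0 queue=[T2] holders={T1,T3}
Step 4: signal(T1) -> count=0 queue=[] holders={T2,T3}
Step 5: wait(T1) -> count=0 queue=[T1] holders={T2,T3}
Step 6: signal(T3) -> count=0 queue=[] holders={T1,T2}
Step 7: signal(T2) -> count=1 queue=[] holders={T1}
Step 8: wait(T3) -> count=0 queue=[] holders={T1,T3}
Step 9: wait(T2) -> count=0 queue=[T2] holders={T1,T3}
Step 10: signal(T1) -> count=0 queue=[] holders={T2,T3}
Step 11: wait(T1) -> count=0 queue=[T1] holders={T2,T3}
Step 12: signal(T3) -> count=0 queue=[] holders={T1,T2}
Step 13: wait(T3) -> count=0 queue=[T3] holders={T1,T2}
Step 14: signal(T1) -> count=0 queue=[] holders={T2,T3}
Step 15: wait(T1) -> count=0 queue=[T1] holders={T2,T3}
Step 16: signal(T3) -> count=0 queue=[] holders={T1,T2}
Step 17: signal(T1) -> count=1 queue=[] holders={T2}
Step 18: signal(T2) -> count=2 queue=[] holders={none}
Step 19: wait(T2) -> count=1 queue=[] holders={T2}
Step 20: signal(T2) -> count=2 queue=[] holders={none}
Final holders: {none} -> 0 thread(s)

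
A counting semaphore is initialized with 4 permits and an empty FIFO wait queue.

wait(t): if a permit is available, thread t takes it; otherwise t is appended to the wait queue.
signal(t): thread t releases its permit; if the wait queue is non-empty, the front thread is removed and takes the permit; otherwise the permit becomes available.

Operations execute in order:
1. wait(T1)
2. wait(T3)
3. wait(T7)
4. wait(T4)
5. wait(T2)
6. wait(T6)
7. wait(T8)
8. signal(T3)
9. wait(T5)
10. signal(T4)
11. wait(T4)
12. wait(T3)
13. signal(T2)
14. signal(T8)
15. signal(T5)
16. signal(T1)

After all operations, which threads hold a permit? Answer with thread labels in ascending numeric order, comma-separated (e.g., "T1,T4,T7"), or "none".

Answer: T3,T4,T6,T7

Derivation:
Step 1: wait(T1) -> count=3 queue=[] holders={T1}
Step 2: wait(T3) -> count=2 queue=[] holders={T1,T3}
Step 3: wait(T7) -> count=1 queue=[] holders={T1,T3,T7}
Step 4: wait(T4) -> count=0 queue=[] holders={T1,T3,T4,T7}
Step 5: wait(T2) -> count=0 queue=[T2] holders={T1,T3,T4,T7}
Step 6: wait(T6) -> count=0 queue=[T2,T6] holders={T1,T3,T4,T7}
Step 7: wait(T8) -> count=0 queue=[T2,T6,T8] holders={T1,T3,T4,T7}
Step 8: signal(T3) -> count=0 queue=[T6,T8] holders={T1,T2,T4,T7}
Step 9: wait(T5) -> count=0 queue=[T6,T8,T5] holders={T1,T2,T4,T7}
Step 10: signal(T4) -> count=0 queue=[T8,T5] holders={T1,T2,T6,T7}
Step 11: wait(T4) -> count=0 queue=[T8,T5,T4] holders={T1,T2,T6,T7}
Step 12: wait(T3) -> count=0 queue=[T8,T5,T4,T3] holders={T1,T2,T6,T7}
Step 13: signal(T2) -> count=0 queue=[T5,T4,T3] holders={T1,T6,T7,T8}
Step 14: signal(T8) -> count=0 queue=[T4,T3] holders={T1,T5,T6,T7}
Step 15: signal(T5) -> count=0 queue=[T3] holders={T1,T4,T6,T7}
Step 16: signal(T1) -> count=0 queue=[] holders={T3,T4,T6,T7}
Final holders: T3,T4,T6,T7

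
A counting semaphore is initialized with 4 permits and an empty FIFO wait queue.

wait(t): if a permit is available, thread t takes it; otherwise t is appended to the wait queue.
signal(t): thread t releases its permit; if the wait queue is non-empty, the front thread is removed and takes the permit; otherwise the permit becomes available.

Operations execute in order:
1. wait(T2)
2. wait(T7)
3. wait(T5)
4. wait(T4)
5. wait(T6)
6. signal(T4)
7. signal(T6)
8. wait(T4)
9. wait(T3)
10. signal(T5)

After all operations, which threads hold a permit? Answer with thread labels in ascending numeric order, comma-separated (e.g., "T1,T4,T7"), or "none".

Answer: T2,T3,T4,T7

Derivation:
Step 1: wait(T2) -> count=3 queue=[] holders={T2}
Step 2: wait(T7) -> count=2 queue=[] holders={T2,T7}
Step 3: wait(T5) -> count=1 queue=[] holders={T2,T5,T7}
Step 4: wait(T4) -> count=0 queue=[] holders={T2,T4,T5,T7}
Step 5: wait(T6) -> count=0 queue=[T6] holders={T2,T4,T5,T7}
Step 6: signal(T4) -> count=0 queue=[] holders={T2,T5,T6,T7}
Step 7: signal(T6) -> count=1 queue=[] holders={T2,T5,T7}
Step 8: wait(T4) -> count=0 queue=[] holders={T2,T4,T5,T7}
Step 9: wait(T3) -> count=0 queue=[T3] holders={T2,T4,T5,T7}
Step 10: signal(T5) -> count=0 queue=[] holders={T2,T3,T4,T7}
Final holders: T2,T3,T4,T7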